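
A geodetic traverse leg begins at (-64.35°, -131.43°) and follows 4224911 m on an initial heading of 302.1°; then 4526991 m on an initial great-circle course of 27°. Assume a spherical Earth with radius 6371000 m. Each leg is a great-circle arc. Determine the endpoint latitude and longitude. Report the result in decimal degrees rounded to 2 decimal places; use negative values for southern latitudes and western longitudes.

latitude 2.69°, longitude -153.53°

Apply the spherical direct solution leg by leg, carrying full precision between legs.
Leg 1: from (-64.35°, -131.43°), δ = 4224911/6371000 = 0.663147 rad, θ = 302.1° → φ = -34.67°, λ = -170.78°.
Leg 2: from (-34.67°, -170.78°), δ = 4526991/6371000 = 0.710562 rad, θ = 27° → φ = 2.69°, λ = -153.53°.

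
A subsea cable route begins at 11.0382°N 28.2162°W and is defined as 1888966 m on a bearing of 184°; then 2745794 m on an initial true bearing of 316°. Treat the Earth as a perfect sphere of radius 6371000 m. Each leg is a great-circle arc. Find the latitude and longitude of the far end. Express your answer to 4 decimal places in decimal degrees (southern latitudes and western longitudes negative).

Apply the spherical direct solution leg by leg, carrying full precision between legs.
Leg 1: from (11.0382°, -28.2162°), δ = 1888966/6371000 = 0.296494 rad, θ = 184° → φ = -5.9094°, λ = -29.3902°.
Leg 2: from (-5.9094°, -29.3902°), δ = 2745794/6371000 = 0.430983 rad, θ = 316° → φ = 11.8515°, λ = -46.6392°.

latitude 11.8515°, longitude -46.6392°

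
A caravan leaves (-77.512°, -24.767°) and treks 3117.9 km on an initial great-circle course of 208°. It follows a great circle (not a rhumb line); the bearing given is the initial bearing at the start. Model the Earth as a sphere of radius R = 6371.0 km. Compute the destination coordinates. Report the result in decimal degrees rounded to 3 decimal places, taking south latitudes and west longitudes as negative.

latitude -72.080°, longitude -158.937°

Angular distance δ = d/R = 3117.9 / 6371 = 0.489389 rad.
Converting: φ₁ = -1.352840 rad, θ = 3.630285 rad.
Applying the spherical law of cosines for sides, sin φ₂ = sin φ₁ cos δ + cos φ₁ sin δ cos θ = -0.951489, so φ₂ = -72.080°.
For the longitude increment, Δλ = atan2( sin θ sin δ cos φ₁, cos δ − sin φ₁ sin φ₂ ) = atan2(-0.047721, -0.046358) = -134.170°.
λ₂ = -24.767° + -134.170° = -158.937°.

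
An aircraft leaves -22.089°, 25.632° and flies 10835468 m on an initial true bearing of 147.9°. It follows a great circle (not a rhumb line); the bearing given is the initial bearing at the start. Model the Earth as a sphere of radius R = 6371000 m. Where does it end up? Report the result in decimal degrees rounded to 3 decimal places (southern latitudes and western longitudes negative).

Angular distance δ = d/R = 10835468 / 6371000 = 1.700748 rad.
Start latitude φ₁ = -0.385526 rad; initial bearing θ = 2.581342 rad.
sin φ₂ = sin φ₁ cos δ + cos φ₁ sin δ cos θ = (-0.376046)(-0.129587) + (0.926601)(0.991568)(-0.847122) = -0.729595
φ₂ = asin(-0.729595) = -0.817729 rad = -46.852°.
For the longitude increment, Δλ = atan2( sin θ sin δ cos φ₁, cos δ − sin φ₁ sin φ₂ ) = atan2(0.488243, -0.403948) = 129.603°.
λ₂ = 25.632° + 129.603° = 155.235°.

latitude -46.852°, longitude 155.235°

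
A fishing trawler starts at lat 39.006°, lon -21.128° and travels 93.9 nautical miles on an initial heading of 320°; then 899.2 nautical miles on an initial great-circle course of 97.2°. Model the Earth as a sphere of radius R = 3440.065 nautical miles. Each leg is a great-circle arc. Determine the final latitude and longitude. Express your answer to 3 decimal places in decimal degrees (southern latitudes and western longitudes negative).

Apply the spherical direct solution leg by leg, carrying full precision between legs.
Leg 1: from (39.006°, -21.128°), δ = 93.9/3440.065 = 0.027296 rad, θ = 320° → φ = 40.197°, λ = -22.444°.
Leg 2: from (40.197°, -22.444°), δ = 899.2/3440.065 = 0.261390 rad, θ = 97.2° → φ = 36.780°, λ = -3.775°.

latitude 36.780°, longitude -3.775°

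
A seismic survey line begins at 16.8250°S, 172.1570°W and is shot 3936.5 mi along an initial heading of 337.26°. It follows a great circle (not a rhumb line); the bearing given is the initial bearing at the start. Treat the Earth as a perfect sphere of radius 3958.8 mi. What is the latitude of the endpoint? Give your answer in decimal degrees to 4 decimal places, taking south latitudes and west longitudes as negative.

latitude 35.6183°

Central angle δ = d/R = 0.994367 rad.
Start latitude φ₁ = -0.293652 rad; initial bearing θ = 5.886297 rad.
Applying the spherical law of cosines for sides, sin φ₂ = sin φ₁ cos δ + cos φ₁ sin δ cos θ = 0.582383, so φ₂ = 35.6183°.
Δλ = atan2( sin θ sin δ cos φ₁ , cos δ − sin φ₁ sin φ₂ ) = atan2(-0.310216, 0.713604) = -0.410072 rad = -23.4954°.
λ₂ = -172.1570° + -23.4954° = -195.6524°, normalized to (−180°, 180°] → 164.3476°.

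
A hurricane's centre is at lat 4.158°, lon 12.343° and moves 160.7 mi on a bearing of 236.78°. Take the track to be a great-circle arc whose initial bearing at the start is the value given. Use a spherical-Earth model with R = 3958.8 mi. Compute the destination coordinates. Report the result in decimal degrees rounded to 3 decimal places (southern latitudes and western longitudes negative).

latitude 2.882°, longitude 10.395°

Angular distance δ = d/R = 160.7 / 3958.8 = 0.040593 rad.
With φ₁ = 4.158° = 0.072571 rad and θ = 236.78° = 4.132591 rad:
Applying the spherical law of cosines for sides, sin φ₂ = sin φ₁ cos δ + cos φ₁ sin δ cos θ = 0.050273, so φ₂ = 2.882°.
Then Δλ = atan2(-0.033860, 0.995531) = -0.033999 rad, from sin θ sin δ cos φ₁ over cos δ − sin φ₁ sin φ₂.
λ₂ = λ₁ + Δλ = 10.395°.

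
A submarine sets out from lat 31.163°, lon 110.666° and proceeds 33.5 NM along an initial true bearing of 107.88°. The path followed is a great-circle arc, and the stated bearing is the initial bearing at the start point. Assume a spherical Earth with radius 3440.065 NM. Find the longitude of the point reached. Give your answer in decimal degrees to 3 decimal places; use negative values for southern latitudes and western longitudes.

Central angle δ = d/R = 0.009738 rad.
Converting: φ₁ = 0.543897 rad, θ = 1.882861 rad.
Destination latitude: φ₂ = arcsin( sin φ₁ cos δ + cos φ₁ sin δ cos θ ) = arcsin(0.514892) = 30.990°.
For the longitude increment, Δλ = atan2( sin θ sin δ cos φ₁, cos δ − sin φ₁ sin φ₂ ) = atan2(0.007930, 0.733509) = 0.619°.
λ₂ = λ₁ + Δλ = 111.285°.

longitude 111.285°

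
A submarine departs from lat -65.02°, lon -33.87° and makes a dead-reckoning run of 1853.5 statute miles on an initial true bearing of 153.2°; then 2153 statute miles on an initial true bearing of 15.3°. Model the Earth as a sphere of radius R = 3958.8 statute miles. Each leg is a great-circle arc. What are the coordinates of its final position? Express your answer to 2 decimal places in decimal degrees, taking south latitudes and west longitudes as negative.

latitude -47.40°, longitude 64.47°

Apply the spherical direct solution leg by leg, carrying full precision between legs.
Leg 1: from (-65.02°, -33.87°), δ = 1853.5/3958.8 = 0.468197 rad, θ = 153.2° → φ = -78.24°, λ = 52.83°.
Leg 2: from (-78.24°, 52.83°), δ = 2153/3958.8 = 0.543852 rad, θ = 15.3° → φ = -47.40°, λ = 64.47°.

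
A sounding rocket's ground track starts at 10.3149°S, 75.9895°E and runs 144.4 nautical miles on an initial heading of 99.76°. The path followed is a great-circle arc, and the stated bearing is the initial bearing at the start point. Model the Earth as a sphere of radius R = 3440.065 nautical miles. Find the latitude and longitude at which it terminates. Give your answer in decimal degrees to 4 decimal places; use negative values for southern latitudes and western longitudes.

latitude -10.7136°, longitude 78.4018°

The arc subtends δ = 144.4/3440.065 = 0.041976 rad at the centre.
Start latitude φ₁ = -0.180029 rad; initial bearing θ = 1.741140 rad.
sin φ₂ = sin φ₁ cos δ + cos φ₁ sin δ cos θ = (-0.179058)(0.999119) + (0.983839)(0.041964)(-0.169522) = -0.185899
φ₂ = asin(-0.185899) = -0.186987 rad = -10.7136°.
For the longitude increment, Δλ = atan2( sin θ sin δ cos φ₁, cos δ − sin φ₁ sin φ₂ ) = atan2(0.040688, 0.965832) = 2.4123°.
λ₂ = 75.9895° + 2.4123° = 78.4018°.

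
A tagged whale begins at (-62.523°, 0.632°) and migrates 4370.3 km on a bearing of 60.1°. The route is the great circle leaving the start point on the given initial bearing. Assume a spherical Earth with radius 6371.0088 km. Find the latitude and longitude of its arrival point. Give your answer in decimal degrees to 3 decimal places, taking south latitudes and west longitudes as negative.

Angular distance δ = d/R = 4370.3 / 6371.0088 = 0.685967 rad.
Start latitude φ₁ = -1.091232 rad; initial bearing θ = 1.048943 rad.
sin φ₂ = sin φ₁ cos δ + cos φ₁ sin δ cos θ = (-0.887196)(0.773807) + (0.461393)(0.633421)(0.498488) = -0.540833
φ₂ = asin(-0.540833) = -0.571427 rad = -32.740°.
Then Δλ = atan2(0.253356, 0.293982) = 0.711308 rad, from sin θ sin δ cos φ₁ over cos δ − sin φ₁ sin φ₂.
λ₂ = 0.632° + 40.755° = 41.387°.

latitude -32.740°, longitude 41.387°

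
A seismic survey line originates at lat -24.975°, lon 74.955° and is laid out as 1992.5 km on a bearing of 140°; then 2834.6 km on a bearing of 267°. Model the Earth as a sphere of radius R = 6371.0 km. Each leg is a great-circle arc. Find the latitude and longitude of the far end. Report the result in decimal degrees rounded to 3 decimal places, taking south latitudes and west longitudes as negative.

latitude -34.976°, longitude 57.849°

Apply the spherical direct solution leg by leg, carrying full precision between legs.
Leg 1: from (-24.975°, 74.955°), δ = 1992.5/6371 = 0.312745 rad, θ = 140° → φ = -37.980°, λ = 89.486°.
Leg 2: from (-37.980°, 89.486°), δ = 2834.6/6371 = 0.444922 rad, θ = 267° → φ = -34.976°, λ = 57.849°.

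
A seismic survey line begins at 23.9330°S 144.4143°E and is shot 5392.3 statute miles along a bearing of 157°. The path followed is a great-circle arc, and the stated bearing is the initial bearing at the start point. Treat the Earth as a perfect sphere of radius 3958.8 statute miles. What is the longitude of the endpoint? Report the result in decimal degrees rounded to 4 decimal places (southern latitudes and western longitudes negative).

longitude -100.8692°

δ = 5392.3/3958.8 = 1.362105 rad (78.0428°).
Start latitude φ₁ = -0.417710 rad; initial bearing θ = 2.740167 rad.
Applying the spherical law of cosines for sides, sin φ₂ = sin φ₁ cos δ + cos φ₁ sin δ cos θ = -0.907151, so φ₂ = -65.1146°.
Then Δλ = atan2(0.349387, -0.160822) = 2.002181 rad, from sin θ sin δ cos φ₁ over cos δ − sin φ₁ sin φ₂.
λ₂ = 144.4143° + 114.7165° = 259.1308°, normalized to (−180°, 180°] → -100.8692°.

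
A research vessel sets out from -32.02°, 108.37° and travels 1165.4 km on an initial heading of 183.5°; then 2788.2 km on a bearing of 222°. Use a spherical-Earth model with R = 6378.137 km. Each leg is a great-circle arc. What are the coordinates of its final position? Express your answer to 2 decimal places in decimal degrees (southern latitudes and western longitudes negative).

Apply the spherical direct solution leg by leg, carrying full precision between legs.
Leg 1: from (-32.02°, 108.37°), δ = 1165.4/6378.137 = 0.182718 rad, θ = 183.5° → φ = -42.47°, λ = 107.51°.
Leg 2: from (-42.47°, 107.51°), δ = 2788.2/6378.137 = 0.437150 rad, θ = 222° → φ = -57.54°, λ = 75.65°.

latitude -57.54°, longitude 75.65°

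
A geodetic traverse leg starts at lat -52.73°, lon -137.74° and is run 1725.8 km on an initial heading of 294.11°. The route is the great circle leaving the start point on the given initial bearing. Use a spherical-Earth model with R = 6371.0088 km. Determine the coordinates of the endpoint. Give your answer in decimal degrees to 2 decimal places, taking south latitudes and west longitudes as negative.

Central angle δ = d/R = 0.270883 rad.
Start latitude φ₁ = -0.920312 rad; initial bearing θ = 5.133188 rad.
Applying the spherical law of cosines for sides, sin φ₂ = sin φ₁ cos δ + cos φ₁ sin δ cos θ = -0.700580, so φ₂ = -44.47°.
Δλ = atan2( sin θ sin δ cos φ₁ , cos δ − sin φ₁ sin φ₂ ) = atan2(-0.147905, 0.406020) = -0.349339 rad = -20.02°.
λ₂ = λ₁ + Δλ = -157.76°.

latitude -44.47°, longitude -157.76°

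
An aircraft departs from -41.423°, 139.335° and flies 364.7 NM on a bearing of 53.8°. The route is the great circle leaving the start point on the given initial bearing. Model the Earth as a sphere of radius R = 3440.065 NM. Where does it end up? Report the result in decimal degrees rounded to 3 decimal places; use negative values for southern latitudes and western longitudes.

latitude -37.664°, longitude 145.528°

Central angle δ = d/R = 0.106015 rad.
Converting: φ₁ = -0.722968 rad, θ = 0.938987 rad.
Destination latitude: φ₂ = arcsin( sin φ₁ cos δ + cos φ₁ sin δ cos θ ) = arcsin(-0.611036) = -37.664°.
Then Δλ = atan2(0.064029, 0.590116) = 0.108080 rad, from sin θ sin δ cos φ₁ over cos δ − sin φ₁ sin φ₂.
λ₂ = λ₁ + Δλ = 145.528°.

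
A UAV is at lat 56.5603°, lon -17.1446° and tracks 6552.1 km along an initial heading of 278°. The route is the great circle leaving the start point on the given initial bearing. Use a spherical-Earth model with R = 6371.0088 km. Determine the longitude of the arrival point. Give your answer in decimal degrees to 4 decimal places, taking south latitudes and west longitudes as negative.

The arc subtends δ = 6552.1/6371.0088 = 1.028424 rad at the centre.
Converting: φ₁ = 0.987163 rad, θ = 4.852015 rad.
sin φ₂ = sin φ₁ cos δ + cos φ₁ sin δ cos θ = (0.834466)(0.516169) + (0.551059)(0.856487)(0.139173) = 0.496412
φ₂ = asin(0.496412) = 0.519460 rad = 29.7629°.
Then Δλ = atan2(-0.467382, 0.101930) = -1.356071 rad, from sin θ sin δ cos φ₁ over cos δ − sin φ₁ sin φ₂.
λ₂ = λ₁ + Δλ = -94.8417°.

longitude -94.8417°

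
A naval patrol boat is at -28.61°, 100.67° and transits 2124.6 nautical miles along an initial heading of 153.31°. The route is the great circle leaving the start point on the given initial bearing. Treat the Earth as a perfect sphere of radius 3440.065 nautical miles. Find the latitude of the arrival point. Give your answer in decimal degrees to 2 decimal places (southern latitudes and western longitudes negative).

Central angle δ = d/R = 0.617605 rad.
Converting: φ₁ = -0.499339 rad, θ = 2.675764 rad.
Destination latitude: φ₂ = arcsin( sin φ₁ cos δ + cos φ₁ sin δ cos θ ) = arcsin(-0.844597) = -57.63°.
For the longitude increment, Δλ = atan2( sin θ sin δ cos φ₁, cos δ − sin φ₁ sin φ₂ ) = atan2(0.228344, 0.410837) = 29.07°.
λ₂ = λ₁ + Δλ = 129.74°.

latitude -57.63°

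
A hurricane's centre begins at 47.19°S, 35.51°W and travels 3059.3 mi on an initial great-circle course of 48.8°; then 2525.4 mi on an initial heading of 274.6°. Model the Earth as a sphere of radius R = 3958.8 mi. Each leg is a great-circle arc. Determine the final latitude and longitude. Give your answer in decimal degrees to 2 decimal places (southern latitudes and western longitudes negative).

latitude -7.14°, longitude -39.73°

Apply the spherical direct solution leg by leg, carrying full precision between legs.
Leg 1: from (-47.19°, -35.51°), δ = 3059.3/3958.8 = 0.772785 rad, θ = 48.8° → φ = -12.28°, λ = -2.99°.
Leg 2: from (-12.28°, -2.99°), δ = 2525.4/3958.8 = 0.637921 rad, θ = 274.6° → φ = -7.14°, λ = -39.73°.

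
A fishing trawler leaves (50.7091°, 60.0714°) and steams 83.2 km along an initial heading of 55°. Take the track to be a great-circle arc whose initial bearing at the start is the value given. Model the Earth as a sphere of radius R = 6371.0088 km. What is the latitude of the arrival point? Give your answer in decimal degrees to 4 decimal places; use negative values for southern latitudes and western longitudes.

latitude 51.1342°

δ = 83.2/6371.0088 = 0.013059 rad (0.7482°).
Start latitude φ₁ = 0.885041 rad; initial bearing θ = 0.959931 rad.
Applying the spherical law of cosines for sides, sin φ₂ = sin φ₁ cos δ + cos φ₁ sin δ cos θ = 0.778618, so φ₂ = 51.1342°.
For the longitude increment, Δλ = atan2( sin θ sin δ cos φ₁, cos δ − sin φ₁ sin φ₂ ) = atan2(0.006774, 0.397310) = 0.9768°.
Hence λ₂ = 60.0714° + 0.9768° = 61.0482°.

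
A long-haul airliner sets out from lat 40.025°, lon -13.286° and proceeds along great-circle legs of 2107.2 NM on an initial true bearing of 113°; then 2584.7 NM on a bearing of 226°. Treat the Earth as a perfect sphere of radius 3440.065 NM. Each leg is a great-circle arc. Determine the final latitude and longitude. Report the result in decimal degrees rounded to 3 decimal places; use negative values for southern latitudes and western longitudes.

Apply the spherical direct solution leg by leg, carrying full precision between legs.
Leg 1: from (40.025°, -13.286°), δ = 2107.2/3440.065 = 0.612547 rad, θ = 113° → φ = 20.742°, λ = 21.181°.
Leg 2: from (20.742°, 21.181°), δ = 2584.7/3440.065 = 0.751352 rad, θ = 226° → φ = -10.641°, λ = -8.795°.

latitude -10.641°, longitude -8.795°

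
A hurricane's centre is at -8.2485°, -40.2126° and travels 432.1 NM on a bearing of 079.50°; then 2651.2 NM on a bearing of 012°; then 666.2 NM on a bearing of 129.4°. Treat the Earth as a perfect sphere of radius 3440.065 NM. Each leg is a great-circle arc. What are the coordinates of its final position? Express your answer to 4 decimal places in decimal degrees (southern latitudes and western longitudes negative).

latitude 28.7492°, longitude -12.9799°

Apply the spherical direct solution leg by leg, carrying full precision between legs.
Leg 1: from (-8.2485°, -40.2126°), δ = 432.1/3440.065 = 0.125608 rad, θ = 79.5° → φ = -6.8772°, λ = -33.0854°.
Leg 2: from (-6.8772°, -33.0854°), δ = 2651.2/3440.065 = 0.770683 rad, θ = 12° → φ = 36.1991°, λ = -22.7458°.
Leg 3: from (36.1991°, -22.7458°), δ = 666.2/3440.065 = 0.193659 rad, θ = 129.4° → φ = 28.7492°, λ = -12.9799°.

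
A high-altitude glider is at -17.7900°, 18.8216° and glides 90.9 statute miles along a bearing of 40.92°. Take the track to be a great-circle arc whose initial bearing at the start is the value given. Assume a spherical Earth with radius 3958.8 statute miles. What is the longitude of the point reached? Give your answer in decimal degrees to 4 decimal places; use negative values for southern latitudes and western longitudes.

longitude 19.7217°

Angular distance δ = d/R = 90.9 / 3958.8 = 0.022962 rad.
With φ₁ = -17.7900° = -0.310494 rad and θ = 40.92° = 0.714189 rad:
Applying the spherical law of cosines for sides, sin φ₂ = sin φ₁ cos δ + cos φ₁ sin δ cos θ = -0.288929, so φ₂ = -16.7939°.
Δλ = atan2( sin θ sin δ cos φ₁ , cos δ − sin φ₁ sin φ₂ ) = atan2(0.014319, 0.911460) = 0.015709 rad = 0.9001°.
λ₂ = 18.8216° + 0.9001° = 19.7217°.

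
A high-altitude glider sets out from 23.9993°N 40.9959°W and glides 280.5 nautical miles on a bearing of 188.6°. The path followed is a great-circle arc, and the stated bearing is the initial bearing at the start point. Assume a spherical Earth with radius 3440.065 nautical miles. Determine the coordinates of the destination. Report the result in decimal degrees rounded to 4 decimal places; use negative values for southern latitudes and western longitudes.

Central angle δ = d/R = 0.081539 rad.
With φ₁ = 23.9993° = 0.418867 rad and θ = 188.6° = 3.291691 rad:
Applying the spherical law of cosines for sides, sin φ₂ = sin φ₁ cos δ + cos φ₁ sin δ cos θ = 0.331803, so φ₂ = 19.3783°.
Then Δλ = atan2(-0.011127, 0.861725) = -0.012911 rad, from sin θ sin δ cos φ₁ over cos δ − sin φ₁ sin φ₂.
λ₂ = λ₁ + Δλ = -41.7357°.

latitude 19.3783°, longitude -41.7357°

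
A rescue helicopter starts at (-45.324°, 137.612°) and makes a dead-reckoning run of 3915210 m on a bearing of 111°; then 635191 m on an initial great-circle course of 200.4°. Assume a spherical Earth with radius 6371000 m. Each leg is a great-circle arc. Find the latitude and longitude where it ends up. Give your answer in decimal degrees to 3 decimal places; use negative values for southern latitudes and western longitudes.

latitude -51.887°, longitude -174.069°

Apply the spherical direct solution leg by leg, carrying full precision between legs.
Leg 1: from (-45.324°, 137.612°), δ = 3915210/6371000 = 0.614536 rad, θ = 111° → φ = -46.575°, λ = -170.846°.
Leg 2: from (-46.575°, -170.846°), δ = 635191/6371000 = 0.099700 rad, θ = 200.4° → φ = -51.887°, λ = -174.069°.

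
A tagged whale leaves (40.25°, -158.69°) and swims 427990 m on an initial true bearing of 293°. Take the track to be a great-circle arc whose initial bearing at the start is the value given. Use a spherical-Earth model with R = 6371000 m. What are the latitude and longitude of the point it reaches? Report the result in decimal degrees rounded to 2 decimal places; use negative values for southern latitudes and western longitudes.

Angular distance δ = d/R = 427990 / 6371000 = 0.067178 rad.
With φ₁ = 40.25° = 0.702495 rad and θ = 293° = 5.113815 rad:
Applying the spherical law of cosines for sides, sin φ₂ = sin φ₁ cos δ + cos φ₁ sin δ cos θ = 0.664685, so φ₂ = 41.66°.
For the longitude increment, Δλ = atan2( sin θ sin δ cos φ₁, cos δ − sin φ₁ sin φ₂ ) = atan2(-0.047161, 0.568275) = -4.74°.
λ₂ = λ₁ + Δλ = -163.43°.

latitude 41.66°, longitude -163.43°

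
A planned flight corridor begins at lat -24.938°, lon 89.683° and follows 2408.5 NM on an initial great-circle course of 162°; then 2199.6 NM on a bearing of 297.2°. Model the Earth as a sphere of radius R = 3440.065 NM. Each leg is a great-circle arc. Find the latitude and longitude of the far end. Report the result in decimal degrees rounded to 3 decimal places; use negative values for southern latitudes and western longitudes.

latitude -35.038°, longitude 73.867°

Apply the spherical direct solution leg by leg, carrying full precision between legs.
Leg 1: from (-24.938°, 89.683°), δ = 2408.5/3440.065 = 0.700132 rad, θ = 162° → φ = -61.414°, λ = 114.273°.
Leg 2: from (-61.414°, 114.273°), δ = 2199.6/3440.065 = 0.639407 rad, θ = 297.2° → φ = -35.038°, λ = 73.867°.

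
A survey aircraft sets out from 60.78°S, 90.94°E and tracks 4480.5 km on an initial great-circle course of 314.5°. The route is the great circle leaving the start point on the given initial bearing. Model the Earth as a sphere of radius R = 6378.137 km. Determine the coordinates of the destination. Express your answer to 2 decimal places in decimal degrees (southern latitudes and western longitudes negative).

latitude -26.43°, longitude 59.97°

δ = 4480.5/6378.137 = 0.702478 rad (40.2490°).
Converting: φ₁ = -1.060811 rad, θ = 5.489060 rad.
Applying the spherical law of cosines for sides, sin φ₂ = sin φ₁ cos δ + cos φ₁ sin δ cos θ = -0.445050, so φ₂ = -26.43°.
Then Δλ = atan2(-0.224965, 0.374826) = -0.540556 rad, from sin θ sin δ cos φ₁ over cos δ − sin φ₁ sin φ₂.
λ₂ = λ₁ + Δλ = 59.97°.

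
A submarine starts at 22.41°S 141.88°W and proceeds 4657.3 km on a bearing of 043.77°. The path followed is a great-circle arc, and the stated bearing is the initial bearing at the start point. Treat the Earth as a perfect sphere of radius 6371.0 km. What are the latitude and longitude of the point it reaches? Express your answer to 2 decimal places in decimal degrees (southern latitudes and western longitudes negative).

latitude 9.32°, longitude -113.97°

The arc subtends δ = 4657.3/6371 = 0.731016 rad at the centre.
Converting: φ₁ = -0.391128 rad, θ = 0.763931 rad.
Applying the spherical law of cosines for sides, sin φ₂ = sin φ₁ cos δ + cos φ₁ sin δ cos θ = 0.161873, so φ₂ = 9.32°.
For the longitude increment, Δλ = atan2( sin θ sin δ cos φ₁, cos δ − sin φ₁ sin φ₂ ) = atan2(0.426962, 0.806208) = 27.91°.
λ₂ = λ₁ + Δλ = -113.97°.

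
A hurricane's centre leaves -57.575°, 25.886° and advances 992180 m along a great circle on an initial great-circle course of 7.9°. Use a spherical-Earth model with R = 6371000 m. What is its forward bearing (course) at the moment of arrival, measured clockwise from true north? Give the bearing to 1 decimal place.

final bearing 6.4°

Central angle δ = d/R = 0.155734 rad.
With φ₁ = -57.575° = -1.004873 rad and θ = 7.9° = 0.137881 rad:
Destination latitude: φ₂ = arcsin( sin φ₁ cos δ + cos φ₁ sin δ cos θ ) = arcsin(-0.751502) = -48.721°.
For the longitude increment, Δλ = atan2( sin θ sin δ cos φ₁, cos δ − sin φ₁ sin φ₂ ) = atan2(0.011431, 0.353560) = 1.852°.
λ₂ = 25.886° + 1.852° = 27.738°.
The forward bearing on arrival equals the back-azimuth from the destination plus 180°.
Back-azimuth from P₂ (-48.7°, 27.7°) to P₁ (-57.6°, 25.9°), with Δλ' = λ₁ − λ₂ = -1.9°: atan2( sin Δλ' cos φ₁ , cos φ₂ sin φ₁ − sin φ₂ cos φ₁ cos Δλ' ) = 186.4°.
Final bearing = (186.4° + 180°) mod 360° = 6.4°.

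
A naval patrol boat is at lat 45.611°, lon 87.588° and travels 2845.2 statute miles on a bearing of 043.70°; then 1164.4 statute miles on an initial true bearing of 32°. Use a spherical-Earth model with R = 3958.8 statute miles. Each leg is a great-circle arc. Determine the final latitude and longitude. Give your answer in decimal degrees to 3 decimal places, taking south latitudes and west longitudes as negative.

latitude 72.610°, longitude -173.756°

Apply the spherical direct solution leg by leg, carrying full precision between legs.
Leg 1: from (45.611°, 87.588°), δ = 2845.2/3958.8 = 0.718703 rad, θ = 43.7° → φ = 60.556°, λ = 155.311°.
Leg 2: from (60.556°, 155.311°), δ = 1164.4/3958.8 = 0.294130 rad, θ = 32° → φ = 72.610°, λ = -173.756°.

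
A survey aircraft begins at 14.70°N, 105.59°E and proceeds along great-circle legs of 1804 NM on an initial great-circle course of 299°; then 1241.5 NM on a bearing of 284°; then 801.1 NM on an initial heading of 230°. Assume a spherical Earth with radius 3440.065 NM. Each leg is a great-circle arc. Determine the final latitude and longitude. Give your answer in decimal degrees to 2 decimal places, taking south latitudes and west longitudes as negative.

latitude 21.06°, longitude 41.90°

Apply the spherical direct solution leg by leg, carrying full precision between legs.
Leg 1: from (14.70°, 105.59°), δ = 1804/3440.065 = 0.524409 rad, θ = 299° → φ = 27.03°, λ = 76.14°.
Leg 2: from (27.03°, 76.14°), δ = 1241.5/3440.065 = 0.360894 rad, θ = 284° → φ = 30.08°, λ = 52.82°.
Leg 3: from (30.08°, 52.82°), δ = 801.1/3440.065 = 0.232874 rad, θ = 230° → φ = 21.06°, λ = 41.90°.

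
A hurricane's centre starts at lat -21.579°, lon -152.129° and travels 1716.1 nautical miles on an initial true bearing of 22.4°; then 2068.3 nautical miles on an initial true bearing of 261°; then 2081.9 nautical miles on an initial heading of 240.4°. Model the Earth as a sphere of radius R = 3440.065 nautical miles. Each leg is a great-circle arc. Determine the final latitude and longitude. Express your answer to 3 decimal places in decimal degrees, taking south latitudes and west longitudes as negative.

Apply the spherical direct solution leg by leg, carrying full precision between legs.
Leg 1: from (-21.579°, -152.129°), δ = 1716.1/3440.065 = 0.498857 rad, θ = 22.4° → φ = 5.069°, λ = -141.583°.
Leg 2: from (5.069°, -141.583°), δ = 2068.3/3440.065 = 0.601239 rad, θ = 261° → φ = -0.875°, λ = -175.553°.
Leg 3: from (-0.875°, -175.553°), δ = 2081.9/3440.065 = 0.605192 rad, θ = 240.4° → φ = -17.070°, λ = 153.284°.

latitude -17.070°, longitude 153.284°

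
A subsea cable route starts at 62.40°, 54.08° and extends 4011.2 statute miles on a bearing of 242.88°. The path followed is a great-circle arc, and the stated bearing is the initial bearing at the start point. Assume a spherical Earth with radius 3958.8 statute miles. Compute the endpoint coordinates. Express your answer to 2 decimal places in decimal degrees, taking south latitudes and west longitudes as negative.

latitude 16.84°, longitude 1.98°

The arc subtends δ = 4011.2/3958.8 = 1.013236 rad at the centre.
With φ₁ = 62.40° = 1.089085 rad and θ = 242.88° = 4.239056 rad:
Destination latitude: φ₂ = arcsin( sin φ₁ cos δ + cos φ₁ sin δ cos θ ) = arcsin(0.289695) = 16.84°.
For the longitude increment, Δλ = atan2( sin θ sin δ cos φ₁, cos δ − sin φ₁ sin φ₂ ) = atan2(-0.349906, 0.272388) = -52.10°.
λ₂ = 54.08° + -52.10° = 1.98°.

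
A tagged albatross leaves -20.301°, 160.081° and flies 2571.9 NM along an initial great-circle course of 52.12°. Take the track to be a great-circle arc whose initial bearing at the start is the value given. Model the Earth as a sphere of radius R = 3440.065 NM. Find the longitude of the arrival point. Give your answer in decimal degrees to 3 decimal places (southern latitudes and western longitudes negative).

longitude -167.115°

The arc subtends δ = 2571.9/3440.065 = 0.747631 rad at the centre.
Start latitude φ₁ = -0.354319 rad; initial bearing θ = 0.909666 rad.
Applying the spherical law of cosines for sides, sin φ₂ = sin φ₁ cos δ + cos φ₁ sin δ cos θ = 0.137115, so φ₂ = 7.881°.
For the longitude increment, Δλ = atan2( sin θ sin δ cos φ₁, cos δ − sin φ₁ sin φ₂ ) = atan2(0.503312, 0.780874) = 32.804°.
λ₂ = 160.081° + 32.804° = 192.885°, normalized to (−180°, 180°] → -167.115°.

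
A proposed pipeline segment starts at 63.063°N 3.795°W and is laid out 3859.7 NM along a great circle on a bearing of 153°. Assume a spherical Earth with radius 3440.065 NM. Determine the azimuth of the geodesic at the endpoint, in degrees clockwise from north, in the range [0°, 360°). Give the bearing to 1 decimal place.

Central angle δ = d/R = 1.121985 rad.
With φ₁ = 63.063° = 1.100657 rad and θ = 153° = 2.670354 rad:
Destination latitude: φ₂ = arcsin( sin φ₁ cos δ + cos φ₁ sin δ cos θ ) = arcsin(0.023159) = 1.327°.
For the longitude increment, Δλ = atan2( sin θ sin δ cos φ₁, cos δ − sin φ₁ sin φ₂ ) = atan2(0.185294, 0.413249) = 24.151°.
λ₂ = -3.795° + 24.151° = 20.356°.
The forward bearing on arrival equals the back-azimuth from the destination plus 180°.
Back-azimuth from P₂ (1.3°, 20.4°) to P₁ (63.1°, -3.8°), with Δλ' = λ₁ − λ₂ = -24.2°: atan2( sin Δλ' cos φ₁ , cos φ₂ sin φ₁ − sin φ₂ cos φ₁ cos Δλ' ) = 348.1°.
Final bearing = (348.1° + 180°) mod 360° = 168.1°.

final bearing 168.1°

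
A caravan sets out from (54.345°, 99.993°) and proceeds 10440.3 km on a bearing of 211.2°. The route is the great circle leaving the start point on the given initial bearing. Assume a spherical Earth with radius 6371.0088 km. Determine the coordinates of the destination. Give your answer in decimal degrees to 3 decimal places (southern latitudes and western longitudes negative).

The arc subtends δ = 10440.3/6371.0088 = 1.638720 rad at the centre.
Start latitude φ₁ = 0.948499 rad; initial bearing θ = 3.686135 rad.
Destination latitude: φ₂ = arcsin( sin φ₁ cos δ + cos φ₁ sin δ cos θ ) = arcsin(-0.552593) = -33.545°.
Δλ = atan2( sin θ sin δ cos φ₁ , cos δ − sin φ₁ sin φ₂ ) = atan2(-0.301263, 0.381134) = -0.668885 rad = -38.324°.
Hence λ₂ = 99.993° + -38.324° = 61.669°.

latitude -33.545°, longitude 61.669°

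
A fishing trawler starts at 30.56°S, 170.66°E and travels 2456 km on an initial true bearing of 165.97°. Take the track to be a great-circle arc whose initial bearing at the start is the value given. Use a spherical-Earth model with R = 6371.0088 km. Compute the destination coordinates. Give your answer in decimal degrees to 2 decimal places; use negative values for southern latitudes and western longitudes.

Central angle δ = d/R = 0.385496 rad.
Converting: φ₁ = -0.533373 rad, θ = 2.896723 rad.
Destination latitude: φ₂ = arcsin( sin φ₁ cos δ + cos φ₁ sin δ cos θ ) = arcsin(-0.785257) = -51.74°.
Δλ = atan2( sin θ sin δ cos φ₁ , cos δ − sin φ₁ sin φ₂ ) = atan2(0.078496, 0.527356) = 0.147764 rad = 8.47°.
Hence λ₂ = 170.66° + 8.47° = 179.13°.

latitude -51.74°, longitude 179.13°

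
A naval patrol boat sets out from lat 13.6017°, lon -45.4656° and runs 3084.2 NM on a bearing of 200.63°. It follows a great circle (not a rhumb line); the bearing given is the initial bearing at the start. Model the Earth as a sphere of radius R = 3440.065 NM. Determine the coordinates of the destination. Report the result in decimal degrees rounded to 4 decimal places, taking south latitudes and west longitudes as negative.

latitude -34.3165°, longitude -64.9311°

The arc subtends δ = 3084.2/3440.065 = 0.896553 rad at the centre.
With φ₁ = 13.6017° = 0.237394 rad and θ = 200.63° = 3.501654 rad:
Applying the spherical law of cosines for sides, sin φ₂ = sin φ₁ cos δ + cos φ₁ sin δ cos θ = -0.563764, so φ₂ = -34.3165°.
Then Δλ = atan2(-0.267515, 0.756887) = -0.339737 rad, from sin θ sin δ cos φ₁ over cos δ − sin φ₁ sin φ₂.
Hence λ₂ = -45.4656° + -19.4655° = -64.9311°.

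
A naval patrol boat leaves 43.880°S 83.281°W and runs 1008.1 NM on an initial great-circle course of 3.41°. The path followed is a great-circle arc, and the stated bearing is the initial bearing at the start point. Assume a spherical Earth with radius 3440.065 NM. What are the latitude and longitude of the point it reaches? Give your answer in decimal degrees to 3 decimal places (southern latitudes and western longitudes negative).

δ = 1008.1/3440.065 = 0.293047 rad (16.7903°).
With φ₁ = -43.880° = -0.765850 rad and θ = 3.41° = 0.059516 rad:
Destination latitude: φ₂ = arcsin( sin φ₁ cos δ + cos φ₁ sin δ cos θ ) = arcsin(-0.455753) = -27.113°.
Then Δλ = atan2(0.012385, 0.641463) = 0.019305 rad, from sin θ sin δ cos φ₁ over cos δ − sin φ₁ sin φ₂.
λ₂ = -83.281° + 1.106° = -82.175°.

latitude -27.113°, longitude -82.175°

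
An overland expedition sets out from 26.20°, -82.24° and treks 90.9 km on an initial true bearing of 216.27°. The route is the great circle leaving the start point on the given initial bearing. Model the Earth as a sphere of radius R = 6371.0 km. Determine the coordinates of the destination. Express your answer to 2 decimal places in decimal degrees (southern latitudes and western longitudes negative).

Angular distance δ = d/R = 90.9 / 6371 = 0.014268 rad.
Start latitude φ₁ = 0.457276 rad; initial bearing θ = 3.774624 rad.
Destination latitude: φ₂ = arcsin( sin φ₁ cos δ + cos φ₁ sin δ cos θ ) = arcsin(0.431140) = 25.54°.
For the longitude increment, Δλ = atan2( sin θ sin δ cos φ₁, cos δ − sin φ₁ sin φ₂ ) = atan2(-0.007573, 0.809547) = -0.54°.
λ₂ = λ₁ + Δλ = -82.78°.

latitude 25.54°, longitude -82.78°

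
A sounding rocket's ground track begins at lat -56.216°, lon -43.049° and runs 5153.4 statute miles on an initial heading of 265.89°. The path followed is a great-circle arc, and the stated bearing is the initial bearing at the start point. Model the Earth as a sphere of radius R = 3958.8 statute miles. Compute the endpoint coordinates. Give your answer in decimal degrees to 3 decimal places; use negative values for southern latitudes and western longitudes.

latitude -15.031°, longitude -127.679°

The arc subtends δ = 5153.4/3958.8 = 1.301758 rad at the centre.
Converting: φ₁ = -0.981154 rad, θ = 4.640656 rad.
sin φ₂ = sin φ₁ cos δ + cos φ₁ sin δ cos θ = (-0.831140)(0.265804) + (0.556064)(0.964027)(-0.071672) = -0.259341
φ₂ = asin(-0.259341) = -0.262340 rad = -15.031°.
Then Δλ = atan2(-0.534682, 0.050256) = -1.477080 rad, from sin θ sin δ cos φ₁ over cos δ − sin φ₁ sin φ₂.
Hence λ₂ = -43.049° + -84.630° = -127.679°.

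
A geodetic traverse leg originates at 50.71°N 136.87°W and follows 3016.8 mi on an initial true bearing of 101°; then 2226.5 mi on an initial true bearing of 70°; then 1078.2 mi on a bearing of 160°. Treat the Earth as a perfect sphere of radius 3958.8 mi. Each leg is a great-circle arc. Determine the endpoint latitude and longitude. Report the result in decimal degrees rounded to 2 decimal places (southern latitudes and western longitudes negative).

Apply the spherical direct solution leg by leg, carrying full precision between legs.
Leg 1: from (50.71°, -136.87°), δ = 3016.8/3958.8 = 0.762049 rad, θ = 101° → φ = 28.46°, λ = -86.44°.
Leg 2: from (28.46°, -86.44°), δ = 2226.5/3958.8 = 0.562418 rad, θ = 70° → φ = 34.29°, λ = -49.10°.
Leg 3: from (34.29°, -49.10°), δ = 1078.2/3958.8 = 0.272355 rad, θ = 160° → φ = 19.50°, λ = -43.50°.

latitude 19.50°, longitude -43.50°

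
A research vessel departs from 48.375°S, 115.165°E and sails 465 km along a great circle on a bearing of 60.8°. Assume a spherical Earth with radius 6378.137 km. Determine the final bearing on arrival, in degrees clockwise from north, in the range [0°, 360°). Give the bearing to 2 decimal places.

Angular distance δ = d/R = 465 / 6378.137 = 0.072905 rad.
Start latitude φ₁ = -0.844303 rad; initial bearing θ = 1.061160 rad.
Destination latitude: φ₂ = arcsin( sin φ₁ cos δ + cos φ₁ sin δ cos θ ) = arcsin(-0.721918) = -46.213°.
Then Δλ = atan2(0.042236, 0.457704) = 0.092017 rad, from sin θ sin δ cos φ₁ over cos δ − sin φ₁ sin φ₂.
λ₂ = λ₁ + Δλ = 120.437°.
The forward bearing on arrival equals the back-azimuth from the destination plus 180°.
Back-azimuth from P₂ (-46.21°, 120.44°) to P₁ (-48.38°, 115.17°), with Δλ' = λ₁ − λ₂ = -5.27°: atan2( sin Δλ' cos φ₁ , cos φ₂ sin φ₁ − sin φ₂ cos φ₁ cos Δλ' ) = 236.92°.
Final bearing = (236.92° + 180°) mod 360° = 56.92°.

final bearing 56.92°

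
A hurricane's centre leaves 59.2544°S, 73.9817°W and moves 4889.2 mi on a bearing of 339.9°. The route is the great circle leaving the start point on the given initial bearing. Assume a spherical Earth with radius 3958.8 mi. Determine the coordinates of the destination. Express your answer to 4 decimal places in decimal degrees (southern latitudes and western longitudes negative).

δ = 4889.2/3958.8 = 1.235021 rad (70.7615°).
Converting: φ₁ = -1.034184 rad, θ = 5.932374 rad.
sin φ₂ = sin φ₁ cos δ + cos φ₁ sin δ cos θ = (-0.859446)(0.329502) + (0.511227)(0.944155)(0.939094) = 0.170091
φ₂ = asin(0.170091) = 0.170922 rad = 9.7931°.
Then Δλ = atan2(-0.165877, 0.475686) = -0.335526 rad, from sin θ sin δ cos φ₁ over cos δ − sin φ₁ sin φ₂.
λ₂ = -73.9817° + -19.2242° = -93.2059°.

latitude 9.7931°, longitude -93.2059°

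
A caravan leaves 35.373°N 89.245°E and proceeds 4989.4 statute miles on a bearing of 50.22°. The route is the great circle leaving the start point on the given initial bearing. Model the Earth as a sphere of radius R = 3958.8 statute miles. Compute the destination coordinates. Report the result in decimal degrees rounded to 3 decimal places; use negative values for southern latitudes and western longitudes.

δ = 4989.4/3958.8 = 1.260331 rad (72.2117°).
With φ₁ = 35.373° = 0.617375 rad and θ = 50.22° = 0.876504 rad:
Applying the spherical law of cosines for sides, sin φ₂ = sin φ₁ cos δ + cos φ₁ sin δ cos θ = 0.673638, so φ₂ = 42.348°.
Δλ = atan2( sin θ sin δ cos φ₁ , cos δ − sin φ₁ sin φ₂ ) = atan2(0.596682, -0.084466) = 1.711421 rad = 98.057°.
λ₂ = 89.245° + 98.057° = 187.302°, normalized to (−180°, 180°] → -172.698°.

latitude 42.348°, longitude -172.698°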